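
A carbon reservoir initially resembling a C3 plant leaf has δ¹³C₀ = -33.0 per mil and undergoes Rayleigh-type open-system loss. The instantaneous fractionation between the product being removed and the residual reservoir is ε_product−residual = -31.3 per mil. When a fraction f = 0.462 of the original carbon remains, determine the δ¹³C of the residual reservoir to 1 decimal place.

-9.3 per mil

Rayleigh residual: δ_res = (δ₀ + 1000)·f^(α−1) − 1000
α = ε/1000 + 1 = 0.96870, so α − 1 = -0.03130
f^(α−1) = 0.462^(-0.03130) = 1.024464
δ_res = (-33.0 + 1000) × 1.024464 − 1000 = 990.657 − 1000 = -9.34 per mil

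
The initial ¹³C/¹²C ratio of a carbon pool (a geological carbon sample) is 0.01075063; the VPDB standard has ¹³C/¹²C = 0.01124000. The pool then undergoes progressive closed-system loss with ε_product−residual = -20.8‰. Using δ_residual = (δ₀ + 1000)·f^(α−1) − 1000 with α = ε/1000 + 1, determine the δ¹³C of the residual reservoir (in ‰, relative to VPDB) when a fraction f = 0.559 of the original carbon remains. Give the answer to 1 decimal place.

-31.9‰

δ₀ = (0.01075063/0.01124000 − 1)×1000 = (0.956462 − 1)×1000 = -43.538‰
α − 1 = ε/1000 = -0.0208
f^(α−1) = 0.559^(-0.0208) = 1.012171
δ_res = (-43.538 + 1000) × 1.012171 − 1000 = 968.103 − 1000 = -31.90‰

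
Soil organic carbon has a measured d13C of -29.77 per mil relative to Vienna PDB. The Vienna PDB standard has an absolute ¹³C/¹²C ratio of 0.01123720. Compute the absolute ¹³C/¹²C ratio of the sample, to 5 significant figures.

0.010903

R_sample = R_standard × (d13C/1000 + 1)
R_sample = 0.01123720 × (-29.77/1000 + 1) = 0.01123720 × 0.970230
R_sample = 0.0109027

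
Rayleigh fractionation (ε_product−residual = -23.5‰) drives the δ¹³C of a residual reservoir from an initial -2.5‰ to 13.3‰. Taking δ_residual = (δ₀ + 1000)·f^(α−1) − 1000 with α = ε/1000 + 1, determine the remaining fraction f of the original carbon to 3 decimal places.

0.512

α − 1 = ε/1000 = -0.0235
(δ_res + 1000)/(δ₀ + 1000) = (13.3 + 1000)/(-2.5 + 1000) = 1013.3/997.5 = 1.015840
f = 1.015840^(1/-0.0235) = exp(ln(1.015840)/-0.0235) = exp(0.01572/-0.0235)
f = exp(-0.6687) = 0.5124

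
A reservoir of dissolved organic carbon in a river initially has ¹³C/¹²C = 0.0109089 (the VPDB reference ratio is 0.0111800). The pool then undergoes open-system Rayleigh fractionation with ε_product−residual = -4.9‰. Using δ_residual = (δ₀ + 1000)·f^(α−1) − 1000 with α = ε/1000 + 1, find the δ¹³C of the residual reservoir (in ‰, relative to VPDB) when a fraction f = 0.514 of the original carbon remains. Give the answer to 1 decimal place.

-21.1‰

δ₀ = (0.0109089/0.0111800 − 1)×1000 = (0.975751 − 1)×1000 = -24.249‰
α − 1 = ε/1000 = -0.0049
f^(α−1) = 0.514^(-0.0049) = 1.003266
δ_res = (-24.249 + 1000) × 1.003266 − 1000 = 978.939 − 1000 = -21.06‰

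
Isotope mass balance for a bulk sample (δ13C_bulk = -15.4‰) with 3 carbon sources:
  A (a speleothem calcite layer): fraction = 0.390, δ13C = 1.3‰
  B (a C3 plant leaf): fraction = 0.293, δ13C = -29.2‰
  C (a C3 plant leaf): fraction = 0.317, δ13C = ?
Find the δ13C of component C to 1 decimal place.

-23.2‰

Isotope mass balance: δ_bulk = Σ fᵢ·δᵢ.
-15.4 = 0.390×(1.3) + 0.293×(-29.2) + 0.317×δ_C
0.317·δ_C = -15.4 − (-8.049) = -7.351
δ_C = -7.351 / 0.317 = -23.19‰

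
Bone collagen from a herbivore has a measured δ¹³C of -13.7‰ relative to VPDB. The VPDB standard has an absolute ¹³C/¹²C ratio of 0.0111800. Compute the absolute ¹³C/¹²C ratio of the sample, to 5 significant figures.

R_sample = R_standard × (δ¹³C/1000 + 1)
R_sample = 0.0111800 × (-13.7/1000 + 1) = 0.0111800 × 0.986300
R_sample = 0.0110268

0.011027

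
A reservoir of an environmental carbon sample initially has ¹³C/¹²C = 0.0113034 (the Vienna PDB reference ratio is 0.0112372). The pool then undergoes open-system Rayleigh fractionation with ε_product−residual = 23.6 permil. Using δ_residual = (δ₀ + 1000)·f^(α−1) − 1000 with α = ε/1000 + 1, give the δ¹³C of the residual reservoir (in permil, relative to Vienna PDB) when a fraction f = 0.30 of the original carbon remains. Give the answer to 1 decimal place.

-22.3 permil

δ₀ = (0.0113034/0.0112372 − 1)×1000 = (1.005891 − 1)×1000 = 5.891 permil
α − 1 = ε/1000 = 0.0236
f^(α−1) = 0.30^(0.0236) = 0.971986
δ_res = (5.891 + 1000) × 0.971986 − 1000 = 977.712 − 1000 = -22.29 permil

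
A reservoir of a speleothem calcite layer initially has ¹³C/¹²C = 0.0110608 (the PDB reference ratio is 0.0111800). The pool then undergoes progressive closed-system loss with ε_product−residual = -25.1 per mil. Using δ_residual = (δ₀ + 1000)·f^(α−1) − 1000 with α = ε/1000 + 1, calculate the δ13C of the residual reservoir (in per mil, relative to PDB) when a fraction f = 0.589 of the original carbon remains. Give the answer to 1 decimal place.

2.6 per mil

δ₀ = (0.0110608/0.0111800 − 1)×1000 = (0.989338 − 1)×1000 = -10.662 per mil
α − 1 = ε/1000 = -0.0251
f^(α−1) = 0.589^(-0.0251) = 1.013375
δ_res = (-10.662 + 1000) × 1.013375 − 1000 = 1002.570 − 1000 = 2.57 per mil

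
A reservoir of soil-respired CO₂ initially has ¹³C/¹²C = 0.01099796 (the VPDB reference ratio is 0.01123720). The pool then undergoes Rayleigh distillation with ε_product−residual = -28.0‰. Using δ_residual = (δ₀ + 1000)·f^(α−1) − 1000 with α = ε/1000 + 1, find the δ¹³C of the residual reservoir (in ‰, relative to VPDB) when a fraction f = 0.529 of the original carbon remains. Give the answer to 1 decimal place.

-3.7‰

δ₀ = (0.01099796/0.01123720 − 1)×1000 = (0.978710 − 1)×1000 = -21.290‰
α − 1 = ε/1000 = -0.0280
f^(α−1) = 0.529^(-0.0280) = 1.017989
δ_res = (-21.290 + 1000) × 1.017989 − 1000 = 996.316 − 1000 = -3.68‰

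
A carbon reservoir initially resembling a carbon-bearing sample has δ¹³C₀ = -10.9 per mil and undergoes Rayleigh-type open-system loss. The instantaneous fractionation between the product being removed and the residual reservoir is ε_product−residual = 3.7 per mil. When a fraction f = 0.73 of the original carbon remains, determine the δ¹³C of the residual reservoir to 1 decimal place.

-12.1 per mil

Rayleigh residual: δ_res = (δ₀ + 1000)·f^(α−1) − 1000
α = ε/1000 + 1 = 1.00370, so α − 1 = 0.00370
f^(α−1) = 0.73^(0.00370) = 0.998836
δ_res = (-10.9 + 1000) × 0.998836 − 1000 = 987.949 − 1000 = -12.05 per mil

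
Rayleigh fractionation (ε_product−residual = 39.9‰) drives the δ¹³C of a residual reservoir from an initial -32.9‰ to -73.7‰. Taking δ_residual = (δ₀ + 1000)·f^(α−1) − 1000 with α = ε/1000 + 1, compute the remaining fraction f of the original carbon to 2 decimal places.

α − 1 = ε/1000 = 0.0399
(δ_res + 1000)/(δ₀ + 1000) = (-73.7 + 1000)/(-32.9 + 1000) = 926.3/967.1 = 0.957812
f = 0.957812^(1/0.0399) = exp(ln(0.957812)/0.0399) = exp(-0.04310/0.0399)
f = exp(-1.0803) = 0.3395

0.34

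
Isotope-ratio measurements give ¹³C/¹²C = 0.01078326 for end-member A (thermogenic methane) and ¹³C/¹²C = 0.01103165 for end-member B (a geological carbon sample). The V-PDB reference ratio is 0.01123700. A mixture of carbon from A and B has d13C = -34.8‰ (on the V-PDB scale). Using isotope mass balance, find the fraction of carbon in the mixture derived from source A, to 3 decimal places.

0.748

δ_A = (0.01078326/0.01123700 − 1)×1000 = (0.959621 − 1)×1000 = -40.379‰
δ_B = (0.01103165/0.01123700 − 1)×1000 = (0.981726 − 1)×1000 = -18.274‰
f_A = (δ_mix − δ_B)/(δ_A − δ_B) = (-34.8 − (-18.274))/(-40.379 − (-18.274))
f_A = -16.526 / -22.105 = 0.7476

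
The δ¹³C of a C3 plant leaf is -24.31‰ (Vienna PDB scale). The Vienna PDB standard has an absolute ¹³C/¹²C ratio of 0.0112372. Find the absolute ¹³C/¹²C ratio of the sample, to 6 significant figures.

R_sample = R_standard × (δ¹³C/1000 + 1)
R_sample = 0.0112372 × (-24.31/1000 + 1) = 0.0112372 × 0.975690
R_sample = 0.0109640

0.0109640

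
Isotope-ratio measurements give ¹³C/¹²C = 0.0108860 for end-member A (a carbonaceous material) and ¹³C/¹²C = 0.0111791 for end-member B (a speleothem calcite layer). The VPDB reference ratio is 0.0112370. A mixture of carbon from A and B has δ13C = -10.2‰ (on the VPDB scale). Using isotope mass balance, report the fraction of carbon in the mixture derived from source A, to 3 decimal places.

0.194

δ_A = (0.0108860/0.0112370 − 1)×1000 = (0.968764 − 1)×1000 = -31.236‰
δ_B = (0.0111791/0.0112370 − 1)×1000 = (0.994847 − 1)×1000 = -5.153‰
f_A = (δ_mix − δ_B)/(δ_A − δ_B) = (-10.2 − (-5.153))/(-31.236 − (-5.153))
f_A = -5.047 / -26.083 = 0.1935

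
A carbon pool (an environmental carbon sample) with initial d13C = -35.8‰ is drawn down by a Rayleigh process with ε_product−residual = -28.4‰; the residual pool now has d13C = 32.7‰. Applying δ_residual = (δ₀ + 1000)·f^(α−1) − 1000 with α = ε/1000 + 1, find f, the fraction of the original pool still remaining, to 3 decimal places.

0.089

α − 1 = ε/1000 = -0.0284
(δ_res + 1000)/(δ₀ + 1000) = (32.7 + 1000)/(-35.8 + 1000) = 1032.7/964.2 = 1.071043
f = 1.071043^(1/-0.0284) = exp(ln(1.071043)/-0.0284) = exp(0.06863/-0.0284)
f = exp(-2.4167) = 0.0892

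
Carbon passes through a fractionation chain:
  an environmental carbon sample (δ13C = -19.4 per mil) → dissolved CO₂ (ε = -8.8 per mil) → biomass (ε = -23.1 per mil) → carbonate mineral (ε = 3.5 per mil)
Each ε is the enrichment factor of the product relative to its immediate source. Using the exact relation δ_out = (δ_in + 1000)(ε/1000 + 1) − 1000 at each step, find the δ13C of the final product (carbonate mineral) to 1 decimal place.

step 1: δ = (-19.40 + 1000)·(-8.8/1000 + 1) − 1000 = -28.03 per mil
step 2: δ = (-28.03 + 1000)·(-23.1/1000 + 1) − 1000 = -50.48 per mil
step 3: δ = (-50.48 + 1000)·(3.5/1000 + 1) − 1000 = -47.16 per mil

-47.2 per mil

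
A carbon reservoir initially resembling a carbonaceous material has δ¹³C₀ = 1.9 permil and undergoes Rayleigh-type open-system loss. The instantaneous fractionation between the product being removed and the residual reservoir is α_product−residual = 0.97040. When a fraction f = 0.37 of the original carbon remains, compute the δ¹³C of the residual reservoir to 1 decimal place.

Rayleigh residual: δ_res = (δ₀ + 1000)·f^(α−1) − 1000
α − 1 = -0.02960
f^(α−1) = 0.37^(-0.02960) = 1.029867
δ_res = (1.9 + 1000) × 1.029867 − 1000 = 1031.824 − 1000 = 31.82 permil

31.8 permil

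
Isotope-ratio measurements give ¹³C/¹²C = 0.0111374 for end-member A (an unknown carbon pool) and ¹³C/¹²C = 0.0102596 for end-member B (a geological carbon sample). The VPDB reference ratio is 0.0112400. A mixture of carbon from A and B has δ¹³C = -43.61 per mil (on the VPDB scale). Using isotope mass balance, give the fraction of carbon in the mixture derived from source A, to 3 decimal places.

δ_A = (0.0111374/0.0112400 − 1)×1000 = (0.990872 − 1)×1000 = -9.128 per mil
δ_B = (0.0102596/0.0112400 − 1)×1000 = (0.912776 − 1)×1000 = -87.224 per mil
f_A = (δ_mix − δ_B)/(δ_A − δ_B) = (-43.61 − (-87.224))/(-9.128 − (-87.224))
f_A = 43.614 / 78.096 = 0.5585

0.558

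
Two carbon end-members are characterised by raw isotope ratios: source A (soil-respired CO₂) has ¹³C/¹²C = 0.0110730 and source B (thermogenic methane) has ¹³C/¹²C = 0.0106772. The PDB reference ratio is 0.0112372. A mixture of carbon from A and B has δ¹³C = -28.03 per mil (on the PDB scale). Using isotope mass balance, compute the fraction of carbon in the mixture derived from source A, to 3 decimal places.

0.619

δ_A = (0.0110730/0.0112372 − 1)×1000 = (0.985388 − 1)×1000 = -14.612 per mil
δ_B = (0.0106772/0.0112372 − 1)×1000 = (0.950166 − 1)×1000 = -49.834 per mil
f_A = (δ_mix − δ_B)/(δ_A − δ_B) = (-28.03 − (-49.834))/(-14.612 − (-49.834))
f_A = 21.804 / 35.222 = 0.6191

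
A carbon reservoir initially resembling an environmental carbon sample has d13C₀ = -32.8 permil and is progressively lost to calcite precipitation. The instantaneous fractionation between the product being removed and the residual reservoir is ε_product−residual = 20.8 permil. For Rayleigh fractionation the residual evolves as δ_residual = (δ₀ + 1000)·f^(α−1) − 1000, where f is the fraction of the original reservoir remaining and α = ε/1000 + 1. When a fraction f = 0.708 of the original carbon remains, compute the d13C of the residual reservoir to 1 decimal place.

-39.7 permil

Rayleigh residual: δ_res = (δ₀ + 1000)·f^(α−1) − 1000
α = ε/1000 + 1 = 1.02080, so α − 1 = 0.02080
f^(α−1) = 0.708^(0.02080) = 0.992843
δ_res = (-32.8 + 1000) × 0.992843 − 1000 = 960.278 − 1000 = -39.72 permil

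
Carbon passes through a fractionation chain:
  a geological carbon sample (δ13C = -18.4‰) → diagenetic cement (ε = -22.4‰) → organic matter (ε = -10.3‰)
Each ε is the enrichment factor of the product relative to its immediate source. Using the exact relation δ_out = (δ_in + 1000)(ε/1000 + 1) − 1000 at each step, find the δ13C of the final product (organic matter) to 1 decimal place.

-50.3‰

step 1: δ = (-18.40 + 1000)·(-22.4/1000 + 1) − 1000 = -40.39‰
step 2: δ = (-40.39 + 1000)·(-10.3/1000 + 1) − 1000 = -50.27‰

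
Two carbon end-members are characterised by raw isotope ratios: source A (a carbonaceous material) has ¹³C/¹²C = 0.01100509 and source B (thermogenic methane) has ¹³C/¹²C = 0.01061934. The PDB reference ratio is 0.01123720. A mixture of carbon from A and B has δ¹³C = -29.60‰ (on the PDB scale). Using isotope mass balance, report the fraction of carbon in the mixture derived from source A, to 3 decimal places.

0.739

δ_A = (0.01100509/0.01123720 − 1)×1000 = (0.979344 − 1)×1000 = -20.656‰
δ_B = (0.01061934/0.01123720 − 1)×1000 = (0.945017 − 1)×1000 = -54.983‰
f_A = (δ_mix − δ_B)/(δ_A − δ_B) = (-29.60 − (-54.983))/(-20.656 − (-54.983))
f_A = 25.383 / 34.328 = 0.7394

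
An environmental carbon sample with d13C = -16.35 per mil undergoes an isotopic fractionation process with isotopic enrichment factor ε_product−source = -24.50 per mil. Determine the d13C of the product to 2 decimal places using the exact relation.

-40.45 per mil

Exactly, δ_product = (δ_source + 1000)·(ε/1000 + 1) − 1000.
δ_product = (-16.35 + 1000) × (-24.50/1000 + 1) − 1000
δ_product = -40.449 per mil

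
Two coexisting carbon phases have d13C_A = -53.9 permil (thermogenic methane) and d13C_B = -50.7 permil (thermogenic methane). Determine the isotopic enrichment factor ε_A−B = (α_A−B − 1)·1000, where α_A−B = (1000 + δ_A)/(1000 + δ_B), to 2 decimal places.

α_A−B = (1000 + -53.9) / (1000 + -50.7) = 946.1 / 949.3 = 0.996629
ε_A−B = (0.996629 − 1) × 1000 = -3.371 permil
(The approximation ε ≈ δ_A − δ_B would give -3.2 permil.)

-3.37 permil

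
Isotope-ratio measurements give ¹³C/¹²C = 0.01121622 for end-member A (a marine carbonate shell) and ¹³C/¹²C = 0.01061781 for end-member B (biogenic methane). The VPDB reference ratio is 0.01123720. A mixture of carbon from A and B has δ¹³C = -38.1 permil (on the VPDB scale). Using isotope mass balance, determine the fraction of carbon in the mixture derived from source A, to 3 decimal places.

δ_A = (0.01121622/0.01123720 − 1)×1000 = (0.998133 − 1)×1000 = -1.867 permil
δ_B = (0.01061781/0.01123720 − 1)×1000 = (0.944880 − 1)×1000 = -55.120 permil
f_A = (δ_mix − δ_B)/(δ_A − δ_B) = (-38.1 − (-55.120))/(-1.867 − (-55.120))
f_A = 17.020 / 53.253 = 0.3196

0.320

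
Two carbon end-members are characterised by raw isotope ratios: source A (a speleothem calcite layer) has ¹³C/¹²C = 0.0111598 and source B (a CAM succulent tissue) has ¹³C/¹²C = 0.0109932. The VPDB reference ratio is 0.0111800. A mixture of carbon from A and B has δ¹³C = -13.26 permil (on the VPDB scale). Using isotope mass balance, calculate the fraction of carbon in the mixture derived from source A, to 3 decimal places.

δ_A = (0.0111598/0.0111800 − 1)×1000 = (0.998193 − 1)×1000 = -1.807 permil
δ_B = (0.0109932/0.0111800 − 1)×1000 = (0.983292 − 1)×1000 = -16.708 permil
f_A = (δ_mix − δ_B)/(δ_A − δ_B) = (-13.26 − (-16.708))/(-1.807 − (-16.708))
f_A = 3.448 / 14.902 = 0.2314

0.231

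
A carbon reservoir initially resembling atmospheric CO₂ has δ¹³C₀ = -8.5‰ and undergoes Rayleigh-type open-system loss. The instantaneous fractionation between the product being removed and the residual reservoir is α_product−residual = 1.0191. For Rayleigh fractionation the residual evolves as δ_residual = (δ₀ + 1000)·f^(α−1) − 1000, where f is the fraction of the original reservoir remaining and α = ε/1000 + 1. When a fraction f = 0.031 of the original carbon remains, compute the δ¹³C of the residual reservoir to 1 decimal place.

-72.2‰

Rayleigh residual: δ_res = (δ₀ + 1000)·f^(α−1) − 1000
α − 1 = 0.01910
f^(α−1) = 0.031^(0.01910) = 0.935804
δ_res = (-8.5 + 1000) × 0.935804 − 1000 = 927.850 − 1000 = -72.15‰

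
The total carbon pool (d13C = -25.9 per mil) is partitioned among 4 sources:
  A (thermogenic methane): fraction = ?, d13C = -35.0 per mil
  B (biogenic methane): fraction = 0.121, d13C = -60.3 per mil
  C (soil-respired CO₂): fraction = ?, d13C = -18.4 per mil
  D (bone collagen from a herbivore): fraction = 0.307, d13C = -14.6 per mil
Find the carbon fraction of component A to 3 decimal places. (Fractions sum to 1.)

Let f_A and f_C be the unknown fractions; fractions sum to 1 so f_A + f_C = 0.572.
Mass balance: Σ fᵢ·δᵢ = δ_bulk ⇒ f_A·(-35.0) + f_C·(-18.4) = -25.9 − (-11.778) = -14.121
Substitute f_C = 0.572 − f_A:
f_A·(-35.0 − -18.4) = -14.121 − 0.572×(-18.4) = -3.597
f_A = -3.597 / -16.6 = 0.2167

0.217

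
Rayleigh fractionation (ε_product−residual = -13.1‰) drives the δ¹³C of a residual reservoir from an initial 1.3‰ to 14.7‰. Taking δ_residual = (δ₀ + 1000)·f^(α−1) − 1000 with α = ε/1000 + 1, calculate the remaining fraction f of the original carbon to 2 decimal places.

α − 1 = ε/1000 = -0.0131
(δ_res + 1000)/(δ₀ + 1000) = (14.7 + 1000)/(1.3 + 1000) = 1014.7/1001.3 = 1.013383
f = 1.013383^(1/-0.0131) = exp(ln(1.013383)/-0.0131) = exp(0.01329/-0.0131)
f = exp(-1.0148) = 0.3625

0.36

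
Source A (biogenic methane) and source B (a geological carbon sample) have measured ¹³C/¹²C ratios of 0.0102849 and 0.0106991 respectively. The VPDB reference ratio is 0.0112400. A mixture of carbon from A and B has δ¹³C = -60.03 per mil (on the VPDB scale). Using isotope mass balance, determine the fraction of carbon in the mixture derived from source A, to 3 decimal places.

δ_A = (0.0102849/0.0112400 − 1)×1000 = (0.915027 − 1)×1000 = -84.973 per mil
δ_B = (0.0106991/0.0112400 − 1)×1000 = (0.951877 − 1)×1000 = -48.123 per mil
f_A = (δ_mix − δ_B)/(δ_A − δ_B) = (-60.03 − (-48.123))/(-84.973 − (-48.123))
f_A = -11.907 / -36.851 = 0.3231

0.323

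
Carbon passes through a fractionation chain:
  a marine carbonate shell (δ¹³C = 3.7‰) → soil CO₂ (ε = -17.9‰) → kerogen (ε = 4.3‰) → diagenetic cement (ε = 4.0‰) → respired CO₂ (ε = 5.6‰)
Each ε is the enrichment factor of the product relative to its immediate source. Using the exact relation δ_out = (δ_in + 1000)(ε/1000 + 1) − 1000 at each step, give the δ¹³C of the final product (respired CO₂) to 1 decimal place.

-0.5‰

step 1: δ = (3.70 + 1000)·(-17.9/1000 + 1) − 1000 = -14.27‰
step 2: δ = (-14.27 + 1000)·(4.3/1000 + 1) − 1000 = -10.03‰
step 3: δ = (-10.03 + 1000)·(4.0/1000 + 1) − 1000 = -6.07‰
step 4: δ = (-6.07 + 1000)·(5.6/1000 + 1) − 1000 = -0.50‰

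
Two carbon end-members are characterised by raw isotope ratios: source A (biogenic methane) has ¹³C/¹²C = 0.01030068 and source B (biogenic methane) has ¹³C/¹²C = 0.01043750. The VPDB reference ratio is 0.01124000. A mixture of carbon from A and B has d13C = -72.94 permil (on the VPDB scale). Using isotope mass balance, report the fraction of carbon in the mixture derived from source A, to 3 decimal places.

0.127

δ_A = (0.01030068/0.01124000 − 1)×1000 = (0.916431 − 1)×1000 = -83.569 permil
δ_B = (0.01043750/0.01124000 − 1)×1000 = (0.928603 − 1)×1000 = -71.397 permil
f_A = (δ_mix − δ_B)/(δ_A − δ_B) = (-72.94 − (-71.397))/(-83.569 − (-71.397))
f_A = -1.543 / -12.173 = 0.1268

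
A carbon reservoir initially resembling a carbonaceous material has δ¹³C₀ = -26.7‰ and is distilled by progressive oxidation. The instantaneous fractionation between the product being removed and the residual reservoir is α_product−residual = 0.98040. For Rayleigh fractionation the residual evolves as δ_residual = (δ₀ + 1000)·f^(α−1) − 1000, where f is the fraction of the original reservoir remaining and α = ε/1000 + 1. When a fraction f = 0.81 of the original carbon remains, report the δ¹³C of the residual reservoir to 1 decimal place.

-22.7‰

Rayleigh residual: δ_res = (δ₀ + 1000)·f^(α−1) − 1000
α − 1 = -0.01960
f^(α−1) = 0.81^(-0.01960) = 1.004139
δ_res = (-26.7 + 1000) × 1.004139 − 1000 = 977.328 − 1000 = -22.67‰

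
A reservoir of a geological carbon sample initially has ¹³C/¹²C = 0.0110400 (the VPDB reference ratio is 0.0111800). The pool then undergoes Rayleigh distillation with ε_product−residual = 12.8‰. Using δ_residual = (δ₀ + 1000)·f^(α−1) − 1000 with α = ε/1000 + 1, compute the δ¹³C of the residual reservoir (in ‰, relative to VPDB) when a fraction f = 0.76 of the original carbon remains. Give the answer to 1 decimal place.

-16.0‰

δ₀ = (0.0110400/0.0111800 − 1)×1000 = (0.987478 − 1)×1000 = -12.522‰
α − 1 = ε/1000 = 0.0128
f^(α−1) = 0.76^(0.0128) = 0.996493
δ_res = (-12.522 + 1000) × 0.996493 − 1000 = 984.015 − 1000 = -15.99‰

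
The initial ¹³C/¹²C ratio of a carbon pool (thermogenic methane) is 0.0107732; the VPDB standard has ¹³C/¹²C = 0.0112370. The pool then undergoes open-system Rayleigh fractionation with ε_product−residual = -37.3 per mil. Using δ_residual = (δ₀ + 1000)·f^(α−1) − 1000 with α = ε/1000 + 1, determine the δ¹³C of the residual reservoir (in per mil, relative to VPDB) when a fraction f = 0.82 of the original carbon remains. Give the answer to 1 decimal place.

-34.2 per mil

δ₀ = (0.0107732/0.0112370 − 1)×1000 = (0.958726 − 1)×1000 = -41.274 per mil
α − 1 = ε/1000 = -0.0373
f^(α−1) = 0.82^(-0.0373) = 1.007430
δ_res = (-41.274 + 1000) × 1.007430 − 1000 = 965.849 − 1000 = -34.15 per mil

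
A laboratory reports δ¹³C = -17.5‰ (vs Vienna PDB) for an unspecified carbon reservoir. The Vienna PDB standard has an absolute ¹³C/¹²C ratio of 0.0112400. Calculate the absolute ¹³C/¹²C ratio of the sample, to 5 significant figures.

0.011043

R_sample = R_standard × (δ¹³C/1000 + 1)
R_sample = 0.0112400 × (-17.5/1000 + 1) = 0.0112400 × 0.982500
R_sample = 0.0110433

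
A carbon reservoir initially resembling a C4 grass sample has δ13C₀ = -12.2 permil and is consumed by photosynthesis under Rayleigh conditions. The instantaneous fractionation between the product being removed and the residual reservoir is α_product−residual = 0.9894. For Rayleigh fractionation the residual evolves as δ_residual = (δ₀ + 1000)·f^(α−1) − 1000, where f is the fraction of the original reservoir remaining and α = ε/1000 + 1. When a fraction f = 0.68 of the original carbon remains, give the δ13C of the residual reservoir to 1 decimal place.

Rayleigh residual: δ_res = (δ₀ + 1000)·f^(α−1) − 1000
α − 1 = -0.01060
f^(α−1) = 0.68^(-0.01060) = 1.004096
δ_res = (-12.2 + 1000) × 1.004096 − 1000 = 991.846 − 1000 = -8.15 permil

-8.2 permil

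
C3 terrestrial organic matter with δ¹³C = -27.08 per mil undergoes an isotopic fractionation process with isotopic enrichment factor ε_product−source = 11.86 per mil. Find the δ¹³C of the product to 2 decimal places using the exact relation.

-15.54 per mil

To first order, δ_product ≈ δ_source + ε = -15.22 per mil.
Exactly, δ_product = (δ_source + 1000)·(ε/1000 + 1) − 1000.
δ_product = (-27.08 + 1000) × (11.86/1000 + 1) − 1000
δ_product = -15.541 per mil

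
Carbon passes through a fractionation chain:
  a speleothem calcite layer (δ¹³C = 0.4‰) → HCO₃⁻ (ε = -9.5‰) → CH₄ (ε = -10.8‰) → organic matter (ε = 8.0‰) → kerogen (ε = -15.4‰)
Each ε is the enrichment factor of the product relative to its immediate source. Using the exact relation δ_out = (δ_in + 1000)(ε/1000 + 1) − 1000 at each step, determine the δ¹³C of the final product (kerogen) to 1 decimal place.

-27.2‰

step 1: δ = (0.40 + 1000)·(-9.5/1000 + 1) − 1000 = -9.10‰
step 2: δ = (-9.10 + 1000)·(-10.8/1000 + 1) − 1000 = -19.81‰
step 3: δ = (-19.81 + 1000)·(8.0/1000 + 1) − 1000 = -11.96‰
step 4: δ = (-11.96 + 1000)·(-15.4/1000 + 1) − 1000 = -27.18‰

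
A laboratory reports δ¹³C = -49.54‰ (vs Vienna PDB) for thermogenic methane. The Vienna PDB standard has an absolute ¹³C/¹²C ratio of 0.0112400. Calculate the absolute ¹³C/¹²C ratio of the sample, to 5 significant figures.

R_sample = R_standard × (δ¹³C/1000 + 1)
R_sample = 0.0112400 × (-49.54/1000 + 1) = 0.0112400 × 0.950460
R_sample = 0.0106832

0.010683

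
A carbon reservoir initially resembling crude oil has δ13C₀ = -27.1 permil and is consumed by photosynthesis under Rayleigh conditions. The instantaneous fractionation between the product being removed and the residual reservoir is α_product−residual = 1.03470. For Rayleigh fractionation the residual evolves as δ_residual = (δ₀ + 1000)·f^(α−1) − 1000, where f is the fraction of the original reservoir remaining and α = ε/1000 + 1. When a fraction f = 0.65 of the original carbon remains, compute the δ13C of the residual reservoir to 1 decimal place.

-41.5 permil

Rayleigh residual: δ_res = (δ₀ + 1000)·f^(α−1) − 1000
α − 1 = 0.03470
f^(α−1) = 0.65^(0.03470) = 0.985163
δ_res = (-27.1 + 1000) × 0.985163 − 1000 = 958.465 − 1000 = -41.53 permil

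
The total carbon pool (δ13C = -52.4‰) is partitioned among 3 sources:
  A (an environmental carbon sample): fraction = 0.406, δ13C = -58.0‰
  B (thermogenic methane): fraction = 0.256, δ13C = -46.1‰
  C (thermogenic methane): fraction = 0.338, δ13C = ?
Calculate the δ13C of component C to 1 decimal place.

Isotope mass balance: δ_bulk = Σ fᵢ·δᵢ.
-52.4 = 0.406×(-58.0) + 0.256×(-46.1) + 0.338×δ_C
0.338·δ_C = -52.4 − (-35.350) = -17.050
δ_C = -17.050 / 0.338 = -50.44‰

-50.4‰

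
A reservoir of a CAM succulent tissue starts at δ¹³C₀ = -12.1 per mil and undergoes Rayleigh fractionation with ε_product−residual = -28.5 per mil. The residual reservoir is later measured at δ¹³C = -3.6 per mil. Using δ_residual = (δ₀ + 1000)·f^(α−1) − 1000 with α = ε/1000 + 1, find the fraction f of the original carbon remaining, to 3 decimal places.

0.740

α − 1 = ε/1000 = -0.0285
(δ_res + 1000)/(δ₀ + 1000) = (-3.6 + 1000)/(-12.1 + 1000) = 996.4/987.9 = 1.008604
f = 1.008604^(1/-0.0285) = exp(ln(1.008604)/-0.0285) = exp(0.00857/-0.0285)
f = exp(-0.3006) = 0.7404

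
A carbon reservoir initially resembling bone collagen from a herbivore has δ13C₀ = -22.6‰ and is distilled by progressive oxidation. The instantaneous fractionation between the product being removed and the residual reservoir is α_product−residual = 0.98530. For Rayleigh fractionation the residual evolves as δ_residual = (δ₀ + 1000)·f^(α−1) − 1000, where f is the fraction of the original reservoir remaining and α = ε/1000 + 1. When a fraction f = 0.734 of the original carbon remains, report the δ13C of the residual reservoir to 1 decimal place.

-18.1‰

Rayleigh residual: δ_res = (δ₀ + 1000)·f^(α−1) − 1000
α − 1 = -0.01470
f^(α−1) = 0.734^(-0.01470) = 1.004556
δ_res = (-22.6 + 1000) × 1.004556 − 1000 = 981.853 − 1000 = -18.15‰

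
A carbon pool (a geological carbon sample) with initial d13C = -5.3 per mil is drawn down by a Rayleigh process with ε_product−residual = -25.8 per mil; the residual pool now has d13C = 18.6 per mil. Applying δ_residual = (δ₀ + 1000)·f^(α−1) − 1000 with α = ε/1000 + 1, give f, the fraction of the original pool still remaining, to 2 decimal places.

0.40

α − 1 = ε/1000 = -0.0258
(δ_res + 1000)/(δ₀ + 1000) = (18.6 + 1000)/(-5.3 + 1000) = 1018.6/994.7 = 1.024027
f = 1.024027^(1/-0.0258) = exp(ln(1.024027)/-0.0258) = exp(0.02374/-0.0258)
f = exp(-0.9203) = 0.3984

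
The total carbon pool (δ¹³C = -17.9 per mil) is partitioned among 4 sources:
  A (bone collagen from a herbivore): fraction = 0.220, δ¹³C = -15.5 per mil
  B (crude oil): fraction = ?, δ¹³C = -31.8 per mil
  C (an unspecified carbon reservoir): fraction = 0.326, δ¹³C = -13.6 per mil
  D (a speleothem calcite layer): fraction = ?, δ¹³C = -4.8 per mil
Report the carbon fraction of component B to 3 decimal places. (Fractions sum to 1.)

0.292

Let f_B and f_D be the unknown fractions; fractions sum to 1 so f_B + f_D = 0.454.
Mass balance: Σ fᵢ·δᵢ = δ_bulk ⇒ f_B·(-31.8) + f_D·(-4.8) = -17.9 − (-7.844) = -10.056
Substitute f_D = 0.454 − f_B:
f_B·(-31.8 − -4.8) = -10.056 − 0.454×(-4.8) = -7.877
f_B = -7.877 / -27.0 = 0.2917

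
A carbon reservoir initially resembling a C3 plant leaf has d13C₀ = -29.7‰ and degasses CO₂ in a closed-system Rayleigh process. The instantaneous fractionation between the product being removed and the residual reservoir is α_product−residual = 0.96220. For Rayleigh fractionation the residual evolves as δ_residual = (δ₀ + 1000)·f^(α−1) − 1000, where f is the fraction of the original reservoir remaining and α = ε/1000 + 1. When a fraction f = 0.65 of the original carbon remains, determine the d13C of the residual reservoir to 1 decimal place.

-13.8‰

Rayleigh residual: δ_res = (δ₀ + 1000)·f^(α−1) − 1000
α − 1 = -0.03780
f^(α−1) = 0.65^(-0.03780) = 1.016417
δ_res = (-29.7 + 1000) × 1.016417 − 1000 = 986.229 − 1000 = -13.77‰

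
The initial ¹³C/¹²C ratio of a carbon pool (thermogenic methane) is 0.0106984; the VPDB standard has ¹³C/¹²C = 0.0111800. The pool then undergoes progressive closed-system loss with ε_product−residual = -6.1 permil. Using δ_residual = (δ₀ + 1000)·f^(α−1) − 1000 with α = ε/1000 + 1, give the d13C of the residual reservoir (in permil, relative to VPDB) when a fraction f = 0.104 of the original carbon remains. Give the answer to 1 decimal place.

-29.8 permil

δ₀ = (0.0106984/0.0111800 − 1)×1000 = (0.956923 − 1)×1000 = -43.077 permil
α − 1 = ε/1000 = -0.0061
f^(α−1) = 0.104^(-0.0061) = 1.013902
δ_res = (-43.077 + 1000) × 1.013902 − 1000 = 970.226 − 1000 = -29.77 permil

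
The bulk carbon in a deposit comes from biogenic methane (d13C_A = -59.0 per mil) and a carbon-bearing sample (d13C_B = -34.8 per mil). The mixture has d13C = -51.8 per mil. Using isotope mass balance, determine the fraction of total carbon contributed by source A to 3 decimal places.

0.702

δ_mix = f_A·δ_A + (1 − f_A)·δ_B  ⇒  f_A = (δ_mix − δ_B)/(δ_A − δ_B)
f_A = (-51.8 − (-34.8)) / (-59.0 − (-34.8))
f_A = -17.0 / -24.2 = 0.7025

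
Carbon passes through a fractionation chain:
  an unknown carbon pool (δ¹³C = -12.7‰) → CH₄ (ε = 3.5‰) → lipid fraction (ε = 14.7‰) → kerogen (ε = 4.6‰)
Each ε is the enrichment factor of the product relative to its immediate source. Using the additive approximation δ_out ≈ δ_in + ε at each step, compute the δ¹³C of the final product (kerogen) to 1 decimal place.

step 1: δ ≈ -12.7 + (3.5) = -9.2‰
step 2: δ ≈ -9.2 + (14.7) = 5.5‰
step 3: δ ≈ 5.5 + (4.6) = 10.1‰

10.1‰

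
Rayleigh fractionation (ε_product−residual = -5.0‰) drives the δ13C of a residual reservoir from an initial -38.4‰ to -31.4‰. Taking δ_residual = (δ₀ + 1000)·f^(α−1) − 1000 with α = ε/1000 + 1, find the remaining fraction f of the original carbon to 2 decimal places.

α − 1 = ε/1000 = -0.0050
(δ_res + 1000)/(δ₀ + 1000) = (-31.4 + 1000)/(-38.4 + 1000) = 968.6/961.6 = 1.007280
f = 1.007280^(1/-0.0050) = exp(ln(1.007280)/-0.0050) = exp(0.00725/-0.0050)
f = exp(-1.4506) = 0.2344

0.23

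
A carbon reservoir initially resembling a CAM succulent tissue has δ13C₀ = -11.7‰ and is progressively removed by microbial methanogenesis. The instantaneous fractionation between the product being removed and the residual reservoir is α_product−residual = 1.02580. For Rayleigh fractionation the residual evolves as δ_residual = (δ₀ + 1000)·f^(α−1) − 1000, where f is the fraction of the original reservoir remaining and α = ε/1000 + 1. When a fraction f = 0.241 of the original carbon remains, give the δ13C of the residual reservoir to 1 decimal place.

Rayleigh residual: δ_res = (δ₀ + 1000)·f^(α−1) − 1000
α − 1 = 0.02580
f^(α−1) = 0.241^(0.02580) = 0.963953
δ_res = (-11.7 + 1000) × 0.963953 − 1000 = 952.675 − 1000 = -47.32‰

-47.3‰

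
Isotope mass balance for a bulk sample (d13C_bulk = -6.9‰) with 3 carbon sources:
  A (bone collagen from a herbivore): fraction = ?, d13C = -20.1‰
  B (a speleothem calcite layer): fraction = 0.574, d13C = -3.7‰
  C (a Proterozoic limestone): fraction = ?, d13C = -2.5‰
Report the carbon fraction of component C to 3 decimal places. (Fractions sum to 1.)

0.215

Let f_C and f_A be the unknown fractions; fractions sum to 1 so f_C + f_A = 0.426.
Mass balance: Σ fᵢ·δᵢ = δ_bulk ⇒ f_C·(-2.5) + f_A·(-20.1) = -6.9 − (-2.124) = -4.776
Substitute f_A = 0.426 − f_C:
f_C·(-2.5 − -20.1) = -4.776 − 0.426×(-20.1) = 3.786
f_C = 3.786 / 17.6 = 0.2151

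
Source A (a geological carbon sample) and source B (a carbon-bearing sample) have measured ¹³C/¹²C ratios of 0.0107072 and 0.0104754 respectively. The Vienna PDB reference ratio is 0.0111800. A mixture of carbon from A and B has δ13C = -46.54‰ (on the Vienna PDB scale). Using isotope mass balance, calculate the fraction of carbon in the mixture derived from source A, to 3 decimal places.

0.795

δ_A = (0.0107072/0.0111800 − 1)×1000 = (0.957710 − 1)×1000 = -42.290‰
δ_B = (0.0104754/0.0111800 − 1)×1000 = (0.936977 − 1)×1000 = -63.023‰
f_A = (δ_mix − δ_B)/(δ_A − δ_B) = (-46.54 − (-63.023))/(-42.290 − (-63.023))
f_A = 16.483 / 20.733 = 0.7950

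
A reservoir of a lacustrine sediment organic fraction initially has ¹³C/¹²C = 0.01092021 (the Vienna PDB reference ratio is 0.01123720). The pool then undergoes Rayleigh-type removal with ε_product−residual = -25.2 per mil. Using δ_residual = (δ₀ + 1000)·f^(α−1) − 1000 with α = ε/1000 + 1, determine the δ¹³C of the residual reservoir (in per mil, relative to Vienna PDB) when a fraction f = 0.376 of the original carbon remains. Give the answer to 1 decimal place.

δ₀ = (0.01092021/0.01123720 − 1)×1000 = (0.971791 − 1)×1000 = -28.209 per mil
α − 1 = ε/1000 = -0.0252
f^(α−1) = 0.376^(-0.0252) = 1.024956
δ_res = (-28.209 + 1000) × 1.024956 − 1000 = 996.043 − 1000 = -3.96 per mil

-4.0 per mil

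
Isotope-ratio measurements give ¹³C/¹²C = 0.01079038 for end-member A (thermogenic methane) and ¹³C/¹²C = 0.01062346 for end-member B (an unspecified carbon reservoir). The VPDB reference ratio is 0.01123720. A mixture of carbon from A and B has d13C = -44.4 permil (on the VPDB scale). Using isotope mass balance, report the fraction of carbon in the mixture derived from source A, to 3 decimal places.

δ_A = (0.01079038/0.01123720 − 1)×1000 = (0.960237 − 1)×1000 = -39.763 permil
δ_B = (0.01062346/0.01123720 − 1)×1000 = (0.945383 − 1)×1000 = -54.617 permil
f_A = (δ_mix − δ_B)/(δ_A − δ_B) = (-44.4 − (-54.617))/(-39.763 − (-54.617))
f_A = 10.217 / 14.854 = 0.6878

0.688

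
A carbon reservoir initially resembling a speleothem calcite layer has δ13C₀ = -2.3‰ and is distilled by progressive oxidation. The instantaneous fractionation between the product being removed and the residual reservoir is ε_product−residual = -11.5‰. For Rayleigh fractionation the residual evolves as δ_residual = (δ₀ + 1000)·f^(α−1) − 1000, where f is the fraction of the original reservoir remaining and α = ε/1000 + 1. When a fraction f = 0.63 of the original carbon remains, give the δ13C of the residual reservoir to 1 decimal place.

3.0‰

Rayleigh residual: δ_res = (δ₀ + 1000)·f^(α−1) − 1000
α = ε/1000 + 1 = 0.98850, so α − 1 = -0.01150
f^(α−1) = 0.63^(-0.01150) = 1.005328
δ_res = (-2.3 + 1000) × 1.005328 − 1000 = 1003.015 − 1000 = 3.02‰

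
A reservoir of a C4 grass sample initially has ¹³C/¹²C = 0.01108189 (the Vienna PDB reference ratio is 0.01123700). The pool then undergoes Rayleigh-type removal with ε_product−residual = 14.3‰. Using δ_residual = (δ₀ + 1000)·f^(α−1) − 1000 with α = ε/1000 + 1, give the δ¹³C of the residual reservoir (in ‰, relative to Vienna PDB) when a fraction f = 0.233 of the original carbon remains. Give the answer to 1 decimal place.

δ₀ = (0.01108189/0.01123700 − 1)×1000 = (0.986196 − 1)×1000 = -13.804‰
α − 1 = ε/1000 = 0.0143
f^(α−1) = 0.233^(0.0143) = 0.979384
δ_res = (-13.804 + 1000) × 0.979384 − 1000 = 965.865 − 1000 = -34.13‰

-34.1‰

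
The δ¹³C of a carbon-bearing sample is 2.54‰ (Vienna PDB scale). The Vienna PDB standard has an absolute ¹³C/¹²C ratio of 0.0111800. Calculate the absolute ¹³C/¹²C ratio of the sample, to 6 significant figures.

0.0112084

R_sample = R_standard × (δ¹³C/1000 + 1)
R_sample = 0.0111800 × (2.54/1000 + 1) = 0.0111800 × 1.002540
R_sample = 0.0112084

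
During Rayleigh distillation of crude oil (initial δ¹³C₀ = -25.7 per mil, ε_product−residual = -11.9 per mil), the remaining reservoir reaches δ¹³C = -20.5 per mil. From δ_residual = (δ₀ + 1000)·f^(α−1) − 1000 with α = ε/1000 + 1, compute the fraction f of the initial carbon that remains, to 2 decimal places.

0.64

α − 1 = ε/1000 = -0.0119
(δ_res + 1000)/(δ₀ + 1000) = (-20.5 + 1000)/(-25.7 + 1000) = 979.5/974.3 = 1.005337
f = 1.005337^(1/-0.0119) = exp(ln(1.005337)/-0.0119) = exp(0.00532/-0.0119)
f = exp(-0.4473) = 0.6393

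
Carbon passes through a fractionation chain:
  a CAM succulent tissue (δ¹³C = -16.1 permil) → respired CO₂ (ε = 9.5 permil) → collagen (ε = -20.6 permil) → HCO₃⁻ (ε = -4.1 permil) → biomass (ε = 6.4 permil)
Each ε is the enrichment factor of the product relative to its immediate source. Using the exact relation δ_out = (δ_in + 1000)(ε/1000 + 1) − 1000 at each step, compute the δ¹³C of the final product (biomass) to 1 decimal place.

-25.0 permil

step 1: δ = (-16.10 + 1000)·(9.5/1000 + 1) − 1000 = -6.75 permil
step 2: δ = (-6.75 + 1000)·(-20.6/1000 + 1) − 1000 = -27.21 permil
step 3: δ = (-27.21 + 1000)·(-4.1/1000 + 1) − 1000 = -31.20 permil
step 4: δ = (-31.20 + 1000)·(6.4/1000 + 1) − 1000 = -25.00 permil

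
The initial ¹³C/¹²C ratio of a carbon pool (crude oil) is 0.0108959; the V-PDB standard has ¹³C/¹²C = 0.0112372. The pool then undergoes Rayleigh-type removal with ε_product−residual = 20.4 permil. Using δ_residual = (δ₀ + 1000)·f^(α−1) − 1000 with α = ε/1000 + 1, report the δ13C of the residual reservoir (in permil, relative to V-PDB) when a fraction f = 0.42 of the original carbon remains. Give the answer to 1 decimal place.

δ₀ = (0.0108959/0.0112372 − 1)×1000 = (0.969628 − 1)×1000 = -30.372 permil
α − 1 = ε/1000 = 0.0204
f^(α−1) = 0.42^(0.0204) = 0.982459
δ_res = (-30.372 + 1000) × 0.982459 − 1000 = 952.619 − 1000 = -47.38 permil

-47.4 permil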